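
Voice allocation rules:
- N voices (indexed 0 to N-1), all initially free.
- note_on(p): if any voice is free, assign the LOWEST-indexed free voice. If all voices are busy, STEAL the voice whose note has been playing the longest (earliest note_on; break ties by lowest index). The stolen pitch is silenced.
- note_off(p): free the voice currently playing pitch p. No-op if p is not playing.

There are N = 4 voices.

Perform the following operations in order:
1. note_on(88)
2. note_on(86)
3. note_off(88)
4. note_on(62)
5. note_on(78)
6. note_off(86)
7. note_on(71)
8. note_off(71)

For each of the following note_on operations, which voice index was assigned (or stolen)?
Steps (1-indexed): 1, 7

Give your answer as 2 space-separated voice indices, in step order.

Op 1: note_on(88): voice 0 is free -> assigned | voices=[88 - - -]
Op 2: note_on(86): voice 1 is free -> assigned | voices=[88 86 - -]
Op 3: note_off(88): free voice 0 | voices=[- 86 - -]
Op 4: note_on(62): voice 0 is free -> assigned | voices=[62 86 - -]
Op 5: note_on(78): voice 2 is free -> assigned | voices=[62 86 78 -]
Op 6: note_off(86): free voice 1 | voices=[62 - 78 -]
Op 7: note_on(71): voice 1 is free -> assigned | voices=[62 71 78 -]
Op 8: note_off(71): free voice 1 | voices=[62 - 78 -]

Answer: 0 1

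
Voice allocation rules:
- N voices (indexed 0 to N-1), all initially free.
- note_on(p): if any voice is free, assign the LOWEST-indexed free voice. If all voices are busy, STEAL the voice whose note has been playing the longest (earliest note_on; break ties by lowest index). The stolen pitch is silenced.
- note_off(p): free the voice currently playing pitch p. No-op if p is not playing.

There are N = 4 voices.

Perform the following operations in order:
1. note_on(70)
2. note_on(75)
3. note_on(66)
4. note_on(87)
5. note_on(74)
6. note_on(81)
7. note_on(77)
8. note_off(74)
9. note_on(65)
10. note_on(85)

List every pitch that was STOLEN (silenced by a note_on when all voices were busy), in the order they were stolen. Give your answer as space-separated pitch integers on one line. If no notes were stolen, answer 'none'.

Op 1: note_on(70): voice 0 is free -> assigned | voices=[70 - - -]
Op 2: note_on(75): voice 1 is free -> assigned | voices=[70 75 - -]
Op 3: note_on(66): voice 2 is free -> assigned | voices=[70 75 66 -]
Op 4: note_on(87): voice 3 is free -> assigned | voices=[70 75 66 87]
Op 5: note_on(74): all voices busy, STEAL voice 0 (pitch 70, oldest) -> assign | voices=[74 75 66 87]
Op 6: note_on(81): all voices busy, STEAL voice 1 (pitch 75, oldest) -> assign | voices=[74 81 66 87]
Op 7: note_on(77): all voices busy, STEAL voice 2 (pitch 66, oldest) -> assign | voices=[74 81 77 87]
Op 8: note_off(74): free voice 0 | voices=[- 81 77 87]
Op 9: note_on(65): voice 0 is free -> assigned | voices=[65 81 77 87]
Op 10: note_on(85): all voices busy, STEAL voice 3 (pitch 87, oldest) -> assign | voices=[65 81 77 85]

Answer: 70 75 66 87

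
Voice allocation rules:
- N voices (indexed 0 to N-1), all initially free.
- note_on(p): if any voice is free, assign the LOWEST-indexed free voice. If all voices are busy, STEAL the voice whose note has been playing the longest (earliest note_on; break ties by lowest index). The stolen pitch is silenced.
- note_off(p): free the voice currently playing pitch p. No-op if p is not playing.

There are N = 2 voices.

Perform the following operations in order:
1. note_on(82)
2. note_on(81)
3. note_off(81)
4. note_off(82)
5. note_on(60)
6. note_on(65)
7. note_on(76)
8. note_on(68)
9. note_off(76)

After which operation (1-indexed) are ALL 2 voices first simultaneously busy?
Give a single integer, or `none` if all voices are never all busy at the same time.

Answer: 2

Derivation:
Op 1: note_on(82): voice 0 is free -> assigned | voices=[82 -]
Op 2: note_on(81): voice 1 is free -> assigned | voices=[82 81]
Op 3: note_off(81): free voice 1 | voices=[82 -]
Op 4: note_off(82): free voice 0 | voices=[- -]
Op 5: note_on(60): voice 0 is free -> assigned | voices=[60 -]
Op 6: note_on(65): voice 1 is free -> assigned | voices=[60 65]
Op 7: note_on(76): all voices busy, STEAL voice 0 (pitch 60, oldest) -> assign | voices=[76 65]
Op 8: note_on(68): all voices busy, STEAL voice 1 (pitch 65, oldest) -> assign | voices=[76 68]
Op 9: note_off(76): free voice 0 | voices=[- 68]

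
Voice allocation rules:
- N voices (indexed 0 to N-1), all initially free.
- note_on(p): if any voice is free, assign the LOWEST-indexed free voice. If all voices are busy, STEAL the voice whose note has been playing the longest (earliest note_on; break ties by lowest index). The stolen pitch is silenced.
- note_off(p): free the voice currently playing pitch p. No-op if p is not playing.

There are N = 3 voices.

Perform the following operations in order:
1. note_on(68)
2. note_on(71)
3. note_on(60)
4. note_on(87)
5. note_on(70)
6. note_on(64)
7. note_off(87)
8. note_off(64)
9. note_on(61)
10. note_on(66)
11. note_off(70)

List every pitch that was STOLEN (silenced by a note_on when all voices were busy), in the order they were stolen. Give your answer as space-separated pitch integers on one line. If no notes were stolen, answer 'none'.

Answer: 68 71 60

Derivation:
Op 1: note_on(68): voice 0 is free -> assigned | voices=[68 - -]
Op 2: note_on(71): voice 1 is free -> assigned | voices=[68 71 -]
Op 3: note_on(60): voice 2 is free -> assigned | voices=[68 71 60]
Op 4: note_on(87): all voices busy, STEAL voice 0 (pitch 68, oldest) -> assign | voices=[87 71 60]
Op 5: note_on(70): all voices busy, STEAL voice 1 (pitch 71, oldest) -> assign | voices=[87 70 60]
Op 6: note_on(64): all voices busy, STEAL voice 2 (pitch 60, oldest) -> assign | voices=[87 70 64]
Op 7: note_off(87): free voice 0 | voices=[- 70 64]
Op 8: note_off(64): free voice 2 | voices=[- 70 -]
Op 9: note_on(61): voice 0 is free -> assigned | voices=[61 70 -]
Op 10: note_on(66): voice 2 is free -> assigned | voices=[61 70 66]
Op 11: note_off(70): free voice 1 | voices=[61 - 66]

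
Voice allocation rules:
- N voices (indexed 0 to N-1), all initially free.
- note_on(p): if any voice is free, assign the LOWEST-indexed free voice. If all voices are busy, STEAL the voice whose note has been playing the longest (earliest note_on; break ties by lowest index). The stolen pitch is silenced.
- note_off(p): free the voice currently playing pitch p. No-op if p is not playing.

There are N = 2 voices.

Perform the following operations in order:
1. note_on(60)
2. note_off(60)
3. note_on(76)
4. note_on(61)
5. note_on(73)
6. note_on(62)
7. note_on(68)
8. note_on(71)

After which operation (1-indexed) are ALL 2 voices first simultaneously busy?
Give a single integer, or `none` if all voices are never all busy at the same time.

Op 1: note_on(60): voice 0 is free -> assigned | voices=[60 -]
Op 2: note_off(60): free voice 0 | voices=[- -]
Op 3: note_on(76): voice 0 is free -> assigned | voices=[76 -]
Op 4: note_on(61): voice 1 is free -> assigned | voices=[76 61]
Op 5: note_on(73): all voices busy, STEAL voice 0 (pitch 76, oldest) -> assign | voices=[73 61]
Op 6: note_on(62): all voices busy, STEAL voice 1 (pitch 61, oldest) -> assign | voices=[73 62]
Op 7: note_on(68): all voices busy, STEAL voice 0 (pitch 73, oldest) -> assign | voices=[68 62]
Op 8: note_on(71): all voices busy, STEAL voice 1 (pitch 62, oldest) -> assign | voices=[68 71]

Answer: 4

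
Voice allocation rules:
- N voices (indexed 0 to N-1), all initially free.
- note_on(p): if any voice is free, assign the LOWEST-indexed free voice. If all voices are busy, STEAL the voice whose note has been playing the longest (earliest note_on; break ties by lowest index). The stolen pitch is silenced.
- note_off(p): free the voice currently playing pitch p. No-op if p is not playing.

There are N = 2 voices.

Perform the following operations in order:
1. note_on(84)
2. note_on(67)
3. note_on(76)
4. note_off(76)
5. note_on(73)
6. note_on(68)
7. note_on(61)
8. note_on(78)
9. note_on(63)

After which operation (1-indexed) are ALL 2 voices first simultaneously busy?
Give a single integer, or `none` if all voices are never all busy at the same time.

Answer: 2

Derivation:
Op 1: note_on(84): voice 0 is free -> assigned | voices=[84 -]
Op 2: note_on(67): voice 1 is free -> assigned | voices=[84 67]
Op 3: note_on(76): all voices busy, STEAL voice 0 (pitch 84, oldest) -> assign | voices=[76 67]
Op 4: note_off(76): free voice 0 | voices=[- 67]
Op 5: note_on(73): voice 0 is free -> assigned | voices=[73 67]
Op 6: note_on(68): all voices busy, STEAL voice 1 (pitch 67, oldest) -> assign | voices=[73 68]
Op 7: note_on(61): all voices busy, STEAL voice 0 (pitch 73, oldest) -> assign | voices=[61 68]
Op 8: note_on(78): all voices busy, STEAL voice 1 (pitch 68, oldest) -> assign | voices=[61 78]
Op 9: note_on(63): all voices busy, STEAL voice 0 (pitch 61, oldest) -> assign | voices=[63 78]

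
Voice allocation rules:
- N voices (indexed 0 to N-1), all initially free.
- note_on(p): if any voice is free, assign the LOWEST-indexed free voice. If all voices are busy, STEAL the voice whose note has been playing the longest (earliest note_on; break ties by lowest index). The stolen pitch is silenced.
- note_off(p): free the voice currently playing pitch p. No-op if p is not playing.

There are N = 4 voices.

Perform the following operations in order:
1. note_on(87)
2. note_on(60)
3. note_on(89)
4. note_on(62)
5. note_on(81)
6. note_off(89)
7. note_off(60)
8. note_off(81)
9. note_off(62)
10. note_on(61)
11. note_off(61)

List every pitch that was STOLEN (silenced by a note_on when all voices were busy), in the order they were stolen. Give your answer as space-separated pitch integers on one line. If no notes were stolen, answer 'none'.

Answer: 87

Derivation:
Op 1: note_on(87): voice 0 is free -> assigned | voices=[87 - - -]
Op 2: note_on(60): voice 1 is free -> assigned | voices=[87 60 - -]
Op 3: note_on(89): voice 2 is free -> assigned | voices=[87 60 89 -]
Op 4: note_on(62): voice 3 is free -> assigned | voices=[87 60 89 62]
Op 5: note_on(81): all voices busy, STEAL voice 0 (pitch 87, oldest) -> assign | voices=[81 60 89 62]
Op 6: note_off(89): free voice 2 | voices=[81 60 - 62]
Op 7: note_off(60): free voice 1 | voices=[81 - - 62]
Op 8: note_off(81): free voice 0 | voices=[- - - 62]
Op 9: note_off(62): free voice 3 | voices=[- - - -]
Op 10: note_on(61): voice 0 is free -> assigned | voices=[61 - - -]
Op 11: note_off(61): free voice 0 | voices=[- - - -]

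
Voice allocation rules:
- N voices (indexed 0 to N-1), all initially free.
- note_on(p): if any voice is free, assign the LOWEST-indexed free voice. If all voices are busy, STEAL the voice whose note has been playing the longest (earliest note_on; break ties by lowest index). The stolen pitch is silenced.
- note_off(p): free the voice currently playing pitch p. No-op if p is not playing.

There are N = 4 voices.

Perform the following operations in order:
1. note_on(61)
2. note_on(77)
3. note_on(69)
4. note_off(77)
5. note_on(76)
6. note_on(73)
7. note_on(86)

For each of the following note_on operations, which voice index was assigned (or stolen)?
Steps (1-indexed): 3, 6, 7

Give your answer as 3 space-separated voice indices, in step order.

Op 1: note_on(61): voice 0 is free -> assigned | voices=[61 - - -]
Op 2: note_on(77): voice 1 is free -> assigned | voices=[61 77 - -]
Op 3: note_on(69): voice 2 is free -> assigned | voices=[61 77 69 -]
Op 4: note_off(77): free voice 1 | voices=[61 - 69 -]
Op 5: note_on(76): voice 1 is free -> assigned | voices=[61 76 69 -]
Op 6: note_on(73): voice 3 is free -> assigned | voices=[61 76 69 73]
Op 7: note_on(86): all voices busy, STEAL voice 0 (pitch 61, oldest) -> assign | voices=[86 76 69 73]

Answer: 2 3 0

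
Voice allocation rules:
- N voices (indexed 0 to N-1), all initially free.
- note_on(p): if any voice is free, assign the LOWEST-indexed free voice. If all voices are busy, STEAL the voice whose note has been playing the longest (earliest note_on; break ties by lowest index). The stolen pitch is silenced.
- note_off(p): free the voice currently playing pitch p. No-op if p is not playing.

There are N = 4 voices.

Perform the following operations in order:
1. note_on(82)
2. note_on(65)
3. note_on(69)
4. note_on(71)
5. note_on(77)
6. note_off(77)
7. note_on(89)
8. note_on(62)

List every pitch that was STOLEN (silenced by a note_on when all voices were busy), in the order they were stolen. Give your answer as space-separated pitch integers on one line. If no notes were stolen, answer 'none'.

Answer: 82 65

Derivation:
Op 1: note_on(82): voice 0 is free -> assigned | voices=[82 - - -]
Op 2: note_on(65): voice 1 is free -> assigned | voices=[82 65 - -]
Op 3: note_on(69): voice 2 is free -> assigned | voices=[82 65 69 -]
Op 4: note_on(71): voice 3 is free -> assigned | voices=[82 65 69 71]
Op 5: note_on(77): all voices busy, STEAL voice 0 (pitch 82, oldest) -> assign | voices=[77 65 69 71]
Op 6: note_off(77): free voice 0 | voices=[- 65 69 71]
Op 7: note_on(89): voice 0 is free -> assigned | voices=[89 65 69 71]
Op 8: note_on(62): all voices busy, STEAL voice 1 (pitch 65, oldest) -> assign | voices=[89 62 69 71]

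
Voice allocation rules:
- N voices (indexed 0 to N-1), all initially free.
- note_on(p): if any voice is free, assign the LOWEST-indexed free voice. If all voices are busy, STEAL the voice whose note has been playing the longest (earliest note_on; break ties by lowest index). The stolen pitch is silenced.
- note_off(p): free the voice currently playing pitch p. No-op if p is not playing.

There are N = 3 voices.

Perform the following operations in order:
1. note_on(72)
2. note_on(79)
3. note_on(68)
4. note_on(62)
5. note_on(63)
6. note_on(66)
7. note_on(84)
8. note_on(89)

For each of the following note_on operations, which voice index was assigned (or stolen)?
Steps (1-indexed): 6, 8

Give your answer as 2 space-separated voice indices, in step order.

Op 1: note_on(72): voice 0 is free -> assigned | voices=[72 - -]
Op 2: note_on(79): voice 1 is free -> assigned | voices=[72 79 -]
Op 3: note_on(68): voice 2 is free -> assigned | voices=[72 79 68]
Op 4: note_on(62): all voices busy, STEAL voice 0 (pitch 72, oldest) -> assign | voices=[62 79 68]
Op 5: note_on(63): all voices busy, STEAL voice 1 (pitch 79, oldest) -> assign | voices=[62 63 68]
Op 6: note_on(66): all voices busy, STEAL voice 2 (pitch 68, oldest) -> assign | voices=[62 63 66]
Op 7: note_on(84): all voices busy, STEAL voice 0 (pitch 62, oldest) -> assign | voices=[84 63 66]
Op 8: note_on(89): all voices busy, STEAL voice 1 (pitch 63, oldest) -> assign | voices=[84 89 66]

Answer: 2 1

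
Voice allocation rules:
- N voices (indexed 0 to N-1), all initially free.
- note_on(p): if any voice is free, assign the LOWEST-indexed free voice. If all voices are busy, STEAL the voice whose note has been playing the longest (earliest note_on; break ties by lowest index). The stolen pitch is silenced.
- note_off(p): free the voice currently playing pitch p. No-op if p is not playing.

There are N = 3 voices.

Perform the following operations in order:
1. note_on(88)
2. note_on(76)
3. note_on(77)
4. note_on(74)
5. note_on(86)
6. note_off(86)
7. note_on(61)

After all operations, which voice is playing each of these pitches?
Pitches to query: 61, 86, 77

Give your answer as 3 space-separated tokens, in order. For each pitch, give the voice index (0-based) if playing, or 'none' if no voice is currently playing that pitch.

Op 1: note_on(88): voice 0 is free -> assigned | voices=[88 - -]
Op 2: note_on(76): voice 1 is free -> assigned | voices=[88 76 -]
Op 3: note_on(77): voice 2 is free -> assigned | voices=[88 76 77]
Op 4: note_on(74): all voices busy, STEAL voice 0 (pitch 88, oldest) -> assign | voices=[74 76 77]
Op 5: note_on(86): all voices busy, STEAL voice 1 (pitch 76, oldest) -> assign | voices=[74 86 77]
Op 6: note_off(86): free voice 1 | voices=[74 - 77]
Op 7: note_on(61): voice 1 is free -> assigned | voices=[74 61 77]

Answer: 1 none 2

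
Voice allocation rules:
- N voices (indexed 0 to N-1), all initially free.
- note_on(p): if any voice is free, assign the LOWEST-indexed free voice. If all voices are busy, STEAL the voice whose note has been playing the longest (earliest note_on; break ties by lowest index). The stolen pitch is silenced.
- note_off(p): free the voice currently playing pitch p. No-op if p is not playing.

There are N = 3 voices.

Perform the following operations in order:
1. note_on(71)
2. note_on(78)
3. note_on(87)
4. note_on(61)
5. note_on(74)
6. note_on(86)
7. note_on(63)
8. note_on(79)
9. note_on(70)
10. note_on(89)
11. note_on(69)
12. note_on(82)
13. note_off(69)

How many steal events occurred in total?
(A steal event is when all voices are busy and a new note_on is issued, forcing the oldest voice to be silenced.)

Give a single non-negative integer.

Op 1: note_on(71): voice 0 is free -> assigned | voices=[71 - -]
Op 2: note_on(78): voice 1 is free -> assigned | voices=[71 78 -]
Op 3: note_on(87): voice 2 is free -> assigned | voices=[71 78 87]
Op 4: note_on(61): all voices busy, STEAL voice 0 (pitch 71, oldest) -> assign | voices=[61 78 87]
Op 5: note_on(74): all voices busy, STEAL voice 1 (pitch 78, oldest) -> assign | voices=[61 74 87]
Op 6: note_on(86): all voices busy, STEAL voice 2 (pitch 87, oldest) -> assign | voices=[61 74 86]
Op 7: note_on(63): all voices busy, STEAL voice 0 (pitch 61, oldest) -> assign | voices=[63 74 86]
Op 8: note_on(79): all voices busy, STEAL voice 1 (pitch 74, oldest) -> assign | voices=[63 79 86]
Op 9: note_on(70): all voices busy, STEAL voice 2 (pitch 86, oldest) -> assign | voices=[63 79 70]
Op 10: note_on(89): all voices busy, STEAL voice 0 (pitch 63, oldest) -> assign | voices=[89 79 70]
Op 11: note_on(69): all voices busy, STEAL voice 1 (pitch 79, oldest) -> assign | voices=[89 69 70]
Op 12: note_on(82): all voices busy, STEAL voice 2 (pitch 70, oldest) -> assign | voices=[89 69 82]
Op 13: note_off(69): free voice 1 | voices=[89 - 82]

Answer: 9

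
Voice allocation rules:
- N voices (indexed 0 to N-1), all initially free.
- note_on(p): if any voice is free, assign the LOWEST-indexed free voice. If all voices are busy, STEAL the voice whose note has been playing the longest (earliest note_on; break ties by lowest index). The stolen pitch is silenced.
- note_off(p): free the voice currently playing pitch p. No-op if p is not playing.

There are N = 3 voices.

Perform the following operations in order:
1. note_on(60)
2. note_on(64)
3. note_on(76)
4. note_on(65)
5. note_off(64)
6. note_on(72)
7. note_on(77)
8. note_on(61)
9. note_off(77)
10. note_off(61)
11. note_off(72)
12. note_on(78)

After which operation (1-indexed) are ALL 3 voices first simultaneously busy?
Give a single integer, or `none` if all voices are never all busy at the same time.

Answer: 3

Derivation:
Op 1: note_on(60): voice 0 is free -> assigned | voices=[60 - -]
Op 2: note_on(64): voice 1 is free -> assigned | voices=[60 64 -]
Op 3: note_on(76): voice 2 is free -> assigned | voices=[60 64 76]
Op 4: note_on(65): all voices busy, STEAL voice 0 (pitch 60, oldest) -> assign | voices=[65 64 76]
Op 5: note_off(64): free voice 1 | voices=[65 - 76]
Op 6: note_on(72): voice 1 is free -> assigned | voices=[65 72 76]
Op 7: note_on(77): all voices busy, STEAL voice 2 (pitch 76, oldest) -> assign | voices=[65 72 77]
Op 8: note_on(61): all voices busy, STEAL voice 0 (pitch 65, oldest) -> assign | voices=[61 72 77]
Op 9: note_off(77): free voice 2 | voices=[61 72 -]
Op 10: note_off(61): free voice 0 | voices=[- 72 -]
Op 11: note_off(72): free voice 1 | voices=[- - -]
Op 12: note_on(78): voice 0 is free -> assigned | voices=[78 - -]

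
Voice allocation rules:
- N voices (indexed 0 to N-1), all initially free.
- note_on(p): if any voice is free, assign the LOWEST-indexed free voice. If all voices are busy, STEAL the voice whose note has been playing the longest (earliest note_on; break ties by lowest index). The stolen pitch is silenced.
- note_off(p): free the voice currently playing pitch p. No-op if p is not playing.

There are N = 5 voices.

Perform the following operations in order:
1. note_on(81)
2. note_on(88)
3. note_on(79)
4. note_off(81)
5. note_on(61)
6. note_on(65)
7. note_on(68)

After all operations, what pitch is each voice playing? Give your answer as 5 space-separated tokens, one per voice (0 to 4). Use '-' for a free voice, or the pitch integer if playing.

Answer: 61 88 79 65 68

Derivation:
Op 1: note_on(81): voice 0 is free -> assigned | voices=[81 - - - -]
Op 2: note_on(88): voice 1 is free -> assigned | voices=[81 88 - - -]
Op 3: note_on(79): voice 2 is free -> assigned | voices=[81 88 79 - -]
Op 4: note_off(81): free voice 0 | voices=[- 88 79 - -]
Op 5: note_on(61): voice 0 is free -> assigned | voices=[61 88 79 - -]
Op 6: note_on(65): voice 3 is free -> assigned | voices=[61 88 79 65 -]
Op 7: note_on(68): voice 4 is free -> assigned | voices=[61 88 79 65 68]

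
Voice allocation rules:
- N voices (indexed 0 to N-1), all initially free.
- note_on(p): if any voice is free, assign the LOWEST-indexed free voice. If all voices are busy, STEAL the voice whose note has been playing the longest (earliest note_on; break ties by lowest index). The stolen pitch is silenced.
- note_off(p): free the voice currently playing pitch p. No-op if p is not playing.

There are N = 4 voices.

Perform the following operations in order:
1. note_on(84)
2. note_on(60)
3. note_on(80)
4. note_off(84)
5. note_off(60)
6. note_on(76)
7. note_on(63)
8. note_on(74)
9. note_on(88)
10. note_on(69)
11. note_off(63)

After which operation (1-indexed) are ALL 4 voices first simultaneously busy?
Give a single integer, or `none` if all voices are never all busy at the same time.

Answer: 8

Derivation:
Op 1: note_on(84): voice 0 is free -> assigned | voices=[84 - - -]
Op 2: note_on(60): voice 1 is free -> assigned | voices=[84 60 - -]
Op 3: note_on(80): voice 2 is free -> assigned | voices=[84 60 80 -]
Op 4: note_off(84): free voice 0 | voices=[- 60 80 -]
Op 5: note_off(60): free voice 1 | voices=[- - 80 -]
Op 6: note_on(76): voice 0 is free -> assigned | voices=[76 - 80 -]
Op 7: note_on(63): voice 1 is free -> assigned | voices=[76 63 80 -]
Op 8: note_on(74): voice 3 is free -> assigned | voices=[76 63 80 74]
Op 9: note_on(88): all voices busy, STEAL voice 2 (pitch 80, oldest) -> assign | voices=[76 63 88 74]
Op 10: note_on(69): all voices busy, STEAL voice 0 (pitch 76, oldest) -> assign | voices=[69 63 88 74]
Op 11: note_off(63): free voice 1 | voices=[69 - 88 74]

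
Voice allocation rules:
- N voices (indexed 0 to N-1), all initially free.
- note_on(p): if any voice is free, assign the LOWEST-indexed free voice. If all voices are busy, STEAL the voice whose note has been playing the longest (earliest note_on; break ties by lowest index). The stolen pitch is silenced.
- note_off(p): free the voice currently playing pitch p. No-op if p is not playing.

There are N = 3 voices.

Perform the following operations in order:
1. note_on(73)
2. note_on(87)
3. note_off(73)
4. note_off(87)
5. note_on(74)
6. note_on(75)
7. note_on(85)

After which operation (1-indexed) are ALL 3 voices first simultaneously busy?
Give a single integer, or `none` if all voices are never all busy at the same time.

Op 1: note_on(73): voice 0 is free -> assigned | voices=[73 - -]
Op 2: note_on(87): voice 1 is free -> assigned | voices=[73 87 -]
Op 3: note_off(73): free voice 0 | voices=[- 87 -]
Op 4: note_off(87): free voice 1 | voices=[- - -]
Op 5: note_on(74): voice 0 is free -> assigned | voices=[74 - -]
Op 6: note_on(75): voice 1 is free -> assigned | voices=[74 75 -]
Op 7: note_on(85): voice 2 is free -> assigned | voices=[74 75 85]

Answer: 7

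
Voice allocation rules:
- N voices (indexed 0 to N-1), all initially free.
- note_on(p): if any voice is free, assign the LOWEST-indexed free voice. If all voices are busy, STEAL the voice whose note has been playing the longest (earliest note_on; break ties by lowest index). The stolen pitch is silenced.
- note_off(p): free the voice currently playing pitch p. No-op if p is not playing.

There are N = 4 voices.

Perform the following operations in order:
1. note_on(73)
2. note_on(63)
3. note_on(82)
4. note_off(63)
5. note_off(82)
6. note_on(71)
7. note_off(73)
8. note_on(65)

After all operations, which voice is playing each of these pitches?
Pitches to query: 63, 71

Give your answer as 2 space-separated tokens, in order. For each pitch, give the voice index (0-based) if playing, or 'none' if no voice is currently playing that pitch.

Op 1: note_on(73): voice 0 is free -> assigned | voices=[73 - - -]
Op 2: note_on(63): voice 1 is free -> assigned | voices=[73 63 - -]
Op 3: note_on(82): voice 2 is free -> assigned | voices=[73 63 82 -]
Op 4: note_off(63): free voice 1 | voices=[73 - 82 -]
Op 5: note_off(82): free voice 2 | voices=[73 - - -]
Op 6: note_on(71): voice 1 is free -> assigned | voices=[73 71 - -]
Op 7: note_off(73): free voice 0 | voices=[- 71 - -]
Op 8: note_on(65): voice 0 is free -> assigned | voices=[65 71 - -]

Answer: none 1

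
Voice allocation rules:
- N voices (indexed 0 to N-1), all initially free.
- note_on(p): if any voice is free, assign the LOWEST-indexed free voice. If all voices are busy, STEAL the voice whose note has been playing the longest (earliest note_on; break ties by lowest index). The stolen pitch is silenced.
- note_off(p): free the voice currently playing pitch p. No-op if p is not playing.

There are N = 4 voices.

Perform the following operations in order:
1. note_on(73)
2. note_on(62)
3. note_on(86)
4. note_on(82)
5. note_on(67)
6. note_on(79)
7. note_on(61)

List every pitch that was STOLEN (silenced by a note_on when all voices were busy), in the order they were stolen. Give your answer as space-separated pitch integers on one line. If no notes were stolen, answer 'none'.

Op 1: note_on(73): voice 0 is free -> assigned | voices=[73 - - -]
Op 2: note_on(62): voice 1 is free -> assigned | voices=[73 62 - -]
Op 3: note_on(86): voice 2 is free -> assigned | voices=[73 62 86 -]
Op 4: note_on(82): voice 3 is free -> assigned | voices=[73 62 86 82]
Op 5: note_on(67): all voices busy, STEAL voice 0 (pitch 73, oldest) -> assign | voices=[67 62 86 82]
Op 6: note_on(79): all voices busy, STEAL voice 1 (pitch 62, oldest) -> assign | voices=[67 79 86 82]
Op 7: note_on(61): all voices busy, STEAL voice 2 (pitch 86, oldest) -> assign | voices=[67 79 61 82]

Answer: 73 62 86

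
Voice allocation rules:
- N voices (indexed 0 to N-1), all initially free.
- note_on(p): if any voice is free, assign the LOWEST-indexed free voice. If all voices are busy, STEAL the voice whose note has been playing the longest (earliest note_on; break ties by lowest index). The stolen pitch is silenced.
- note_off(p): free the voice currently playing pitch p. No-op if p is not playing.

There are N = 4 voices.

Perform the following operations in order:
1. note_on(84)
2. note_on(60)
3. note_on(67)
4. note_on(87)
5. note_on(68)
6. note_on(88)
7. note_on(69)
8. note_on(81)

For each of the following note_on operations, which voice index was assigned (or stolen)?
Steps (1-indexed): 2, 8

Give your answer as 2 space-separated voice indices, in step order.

Answer: 1 3

Derivation:
Op 1: note_on(84): voice 0 is free -> assigned | voices=[84 - - -]
Op 2: note_on(60): voice 1 is free -> assigned | voices=[84 60 - -]
Op 3: note_on(67): voice 2 is free -> assigned | voices=[84 60 67 -]
Op 4: note_on(87): voice 3 is free -> assigned | voices=[84 60 67 87]
Op 5: note_on(68): all voices busy, STEAL voice 0 (pitch 84, oldest) -> assign | voices=[68 60 67 87]
Op 6: note_on(88): all voices busy, STEAL voice 1 (pitch 60, oldest) -> assign | voices=[68 88 67 87]
Op 7: note_on(69): all voices busy, STEAL voice 2 (pitch 67, oldest) -> assign | voices=[68 88 69 87]
Op 8: note_on(81): all voices busy, STEAL voice 3 (pitch 87, oldest) -> assign | voices=[68 88 69 81]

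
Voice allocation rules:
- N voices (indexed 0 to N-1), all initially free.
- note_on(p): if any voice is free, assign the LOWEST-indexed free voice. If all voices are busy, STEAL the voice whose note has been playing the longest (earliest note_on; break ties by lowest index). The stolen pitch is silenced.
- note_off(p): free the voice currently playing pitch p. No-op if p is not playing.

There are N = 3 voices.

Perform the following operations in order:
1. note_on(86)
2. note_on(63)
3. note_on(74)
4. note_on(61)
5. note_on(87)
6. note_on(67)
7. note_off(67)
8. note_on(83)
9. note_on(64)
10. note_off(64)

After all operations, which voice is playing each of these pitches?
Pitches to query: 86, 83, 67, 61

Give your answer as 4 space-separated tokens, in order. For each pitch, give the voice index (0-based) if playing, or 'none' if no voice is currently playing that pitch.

Answer: none 2 none none

Derivation:
Op 1: note_on(86): voice 0 is free -> assigned | voices=[86 - -]
Op 2: note_on(63): voice 1 is free -> assigned | voices=[86 63 -]
Op 3: note_on(74): voice 2 is free -> assigned | voices=[86 63 74]
Op 4: note_on(61): all voices busy, STEAL voice 0 (pitch 86, oldest) -> assign | voices=[61 63 74]
Op 5: note_on(87): all voices busy, STEAL voice 1 (pitch 63, oldest) -> assign | voices=[61 87 74]
Op 6: note_on(67): all voices busy, STEAL voice 2 (pitch 74, oldest) -> assign | voices=[61 87 67]
Op 7: note_off(67): free voice 2 | voices=[61 87 -]
Op 8: note_on(83): voice 2 is free -> assigned | voices=[61 87 83]
Op 9: note_on(64): all voices busy, STEAL voice 0 (pitch 61, oldest) -> assign | voices=[64 87 83]
Op 10: note_off(64): free voice 0 | voices=[- 87 83]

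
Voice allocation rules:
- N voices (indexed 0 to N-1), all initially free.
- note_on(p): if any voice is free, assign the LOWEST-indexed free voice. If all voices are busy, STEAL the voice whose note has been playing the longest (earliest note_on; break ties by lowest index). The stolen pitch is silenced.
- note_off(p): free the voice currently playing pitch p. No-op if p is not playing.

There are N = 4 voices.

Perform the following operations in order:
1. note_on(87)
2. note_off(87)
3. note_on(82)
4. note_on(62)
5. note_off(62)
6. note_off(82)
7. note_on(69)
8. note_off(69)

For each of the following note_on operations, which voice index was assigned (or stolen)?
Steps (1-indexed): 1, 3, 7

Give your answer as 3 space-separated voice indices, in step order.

Op 1: note_on(87): voice 0 is free -> assigned | voices=[87 - - -]
Op 2: note_off(87): free voice 0 | voices=[- - - -]
Op 3: note_on(82): voice 0 is free -> assigned | voices=[82 - - -]
Op 4: note_on(62): voice 1 is free -> assigned | voices=[82 62 - -]
Op 5: note_off(62): free voice 1 | voices=[82 - - -]
Op 6: note_off(82): free voice 0 | voices=[- - - -]
Op 7: note_on(69): voice 0 is free -> assigned | voices=[69 - - -]
Op 8: note_off(69): free voice 0 | voices=[- - - -]

Answer: 0 0 0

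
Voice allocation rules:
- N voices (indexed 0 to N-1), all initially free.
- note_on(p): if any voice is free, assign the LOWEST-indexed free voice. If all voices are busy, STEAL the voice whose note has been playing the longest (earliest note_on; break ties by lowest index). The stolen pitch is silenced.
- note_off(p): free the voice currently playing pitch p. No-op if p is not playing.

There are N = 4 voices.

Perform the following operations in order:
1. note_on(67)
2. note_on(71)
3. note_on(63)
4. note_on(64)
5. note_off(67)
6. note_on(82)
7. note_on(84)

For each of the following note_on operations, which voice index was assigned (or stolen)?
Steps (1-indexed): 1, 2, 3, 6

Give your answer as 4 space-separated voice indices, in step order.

Op 1: note_on(67): voice 0 is free -> assigned | voices=[67 - - -]
Op 2: note_on(71): voice 1 is free -> assigned | voices=[67 71 - -]
Op 3: note_on(63): voice 2 is free -> assigned | voices=[67 71 63 -]
Op 4: note_on(64): voice 3 is free -> assigned | voices=[67 71 63 64]
Op 5: note_off(67): free voice 0 | voices=[- 71 63 64]
Op 6: note_on(82): voice 0 is free -> assigned | voices=[82 71 63 64]
Op 7: note_on(84): all voices busy, STEAL voice 1 (pitch 71, oldest) -> assign | voices=[82 84 63 64]

Answer: 0 1 2 0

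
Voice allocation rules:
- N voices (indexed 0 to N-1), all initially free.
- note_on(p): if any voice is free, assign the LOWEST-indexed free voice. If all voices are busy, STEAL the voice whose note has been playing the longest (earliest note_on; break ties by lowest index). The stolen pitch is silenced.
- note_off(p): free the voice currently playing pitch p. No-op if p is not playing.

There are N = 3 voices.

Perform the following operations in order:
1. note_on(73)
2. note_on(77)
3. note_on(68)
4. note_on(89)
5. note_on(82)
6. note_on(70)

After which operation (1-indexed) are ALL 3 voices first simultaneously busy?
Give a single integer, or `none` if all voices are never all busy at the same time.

Op 1: note_on(73): voice 0 is free -> assigned | voices=[73 - -]
Op 2: note_on(77): voice 1 is free -> assigned | voices=[73 77 -]
Op 3: note_on(68): voice 2 is free -> assigned | voices=[73 77 68]
Op 4: note_on(89): all voices busy, STEAL voice 0 (pitch 73, oldest) -> assign | voices=[89 77 68]
Op 5: note_on(82): all voices busy, STEAL voice 1 (pitch 77, oldest) -> assign | voices=[89 82 68]
Op 6: note_on(70): all voices busy, STEAL voice 2 (pitch 68, oldest) -> assign | voices=[89 82 70]

Answer: 3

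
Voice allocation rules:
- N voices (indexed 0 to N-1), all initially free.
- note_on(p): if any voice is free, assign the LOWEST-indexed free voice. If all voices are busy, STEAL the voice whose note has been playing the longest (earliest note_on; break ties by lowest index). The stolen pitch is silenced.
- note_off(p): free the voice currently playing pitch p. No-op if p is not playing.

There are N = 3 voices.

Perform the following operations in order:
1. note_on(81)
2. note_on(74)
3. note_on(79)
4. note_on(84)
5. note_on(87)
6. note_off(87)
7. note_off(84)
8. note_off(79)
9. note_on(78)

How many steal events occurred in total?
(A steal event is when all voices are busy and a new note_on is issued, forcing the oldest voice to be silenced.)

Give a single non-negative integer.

Op 1: note_on(81): voice 0 is free -> assigned | voices=[81 - -]
Op 2: note_on(74): voice 1 is free -> assigned | voices=[81 74 -]
Op 3: note_on(79): voice 2 is free -> assigned | voices=[81 74 79]
Op 4: note_on(84): all voices busy, STEAL voice 0 (pitch 81, oldest) -> assign | voices=[84 74 79]
Op 5: note_on(87): all voices busy, STEAL voice 1 (pitch 74, oldest) -> assign | voices=[84 87 79]
Op 6: note_off(87): free voice 1 | voices=[84 - 79]
Op 7: note_off(84): free voice 0 | voices=[- - 79]
Op 8: note_off(79): free voice 2 | voices=[- - -]
Op 9: note_on(78): voice 0 is free -> assigned | voices=[78 - -]

Answer: 2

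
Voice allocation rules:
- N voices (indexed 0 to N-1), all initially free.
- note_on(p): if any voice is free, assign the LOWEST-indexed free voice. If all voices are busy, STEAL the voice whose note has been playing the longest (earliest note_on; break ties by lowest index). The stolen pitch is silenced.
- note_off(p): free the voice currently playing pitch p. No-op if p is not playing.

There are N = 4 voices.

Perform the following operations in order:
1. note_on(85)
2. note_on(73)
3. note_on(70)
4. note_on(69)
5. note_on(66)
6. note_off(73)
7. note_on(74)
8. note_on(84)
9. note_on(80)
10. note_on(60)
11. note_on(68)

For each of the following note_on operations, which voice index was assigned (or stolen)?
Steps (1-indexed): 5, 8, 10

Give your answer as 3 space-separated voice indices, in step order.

Op 1: note_on(85): voice 0 is free -> assigned | voices=[85 - - -]
Op 2: note_on(73): voice 1 is free -> assigned | voices=[85 73 - -]
Op 3: note_on(70): voice 2 is free -> assigned | voices=[85 73 70 -]
Op 4: note_on(69): voice 3 is free -> assigned | voices=[85 73 70 69]
Op 5: note_on(66): all voices busy, STEAL voice 0 (pitch 85, oldest) -> assign | voices=[66 73 70 69]
Op 6: note_off(73): free voice 1 | voices=[66 - 70 69]
Op 7: note_on(74): voice 1 is free -> assigned | voices=[66 74 70 69]
Op 8: note_on(84): all voices busy, STEAL voice 2 (pitch 70, oldest) -> assign | voices=[66 74 84 69]
Op 9: note_on(80): all voices busy, STEAL voice 3 (pitch 69, oldest) -> assign | voices=[66 74 84 80]
Op 10: note_on(60): all voices busy, STEAL voice 0 (pitch 66, oldest) -> assign | voices=[60 74 84 80]
Op 11: note_on(68): all voices busy, STEAL voice 1 (pitch 74, oldest) -> assign | voices=[60 68 84 80]

Answer: 0 2 0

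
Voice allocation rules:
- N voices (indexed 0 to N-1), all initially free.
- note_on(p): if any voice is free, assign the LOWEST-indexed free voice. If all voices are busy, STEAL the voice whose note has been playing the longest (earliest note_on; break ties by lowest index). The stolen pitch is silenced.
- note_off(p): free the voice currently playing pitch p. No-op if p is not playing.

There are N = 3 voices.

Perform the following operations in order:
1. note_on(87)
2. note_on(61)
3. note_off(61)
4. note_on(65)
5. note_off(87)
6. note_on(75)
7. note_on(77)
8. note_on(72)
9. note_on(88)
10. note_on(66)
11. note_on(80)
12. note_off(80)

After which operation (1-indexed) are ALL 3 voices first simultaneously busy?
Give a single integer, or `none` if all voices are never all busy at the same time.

Op 1: note_on(87): voice 0 is free -> assigned | voices=[87 - -]
Op 2: note_on(61): voice 1 is free -> assigned | voices=[87 61 -]
Op 3: note_off(61): free voice 1 | voices=[87 - -]
Op 4: note_on(65): voice 1 is free -> assigned | voices=[87 65 -]
Op 5: note_off(87): free voice 0 | voices=[- 65 -]
Op 6: note_on(75): voice 0 is free -> assigned | voices=[75 65 -]
Op 7: note_on(77): voice 2 is free -> assigned | voices=[75 65 77]
Op 8: note_on(72): all voices busy, STEAL voice 1 (pitch 65, oldest) -> assign | voices=[75 72 77]
Op 9: note_on(88): all voices busy, STEAL voice 0 (pitch 75, oldest) -> assign | voices=[88 72 77]
Op 10: note_on(66): all voices busy, STEAL voice 2 (pitch 77, oldest) -> assign | voices=[88 72 66]
Op 11: note_on(80): all voices busy, STEAL voice 1 (pitch 72, oldest) -> assign | voices=[88 80 66]
Op 12: note_off(80): free voice 1 | voices=[88 - 66]

Answer: 7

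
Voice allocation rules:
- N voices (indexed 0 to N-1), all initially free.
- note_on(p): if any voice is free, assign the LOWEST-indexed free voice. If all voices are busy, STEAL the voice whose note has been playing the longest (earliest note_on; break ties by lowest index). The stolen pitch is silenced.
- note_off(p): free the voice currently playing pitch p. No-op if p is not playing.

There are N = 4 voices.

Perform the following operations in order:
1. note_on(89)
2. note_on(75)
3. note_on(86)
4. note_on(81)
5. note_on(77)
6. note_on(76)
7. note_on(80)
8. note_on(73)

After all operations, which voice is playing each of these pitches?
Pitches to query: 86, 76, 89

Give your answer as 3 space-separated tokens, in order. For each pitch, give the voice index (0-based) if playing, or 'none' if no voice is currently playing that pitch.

Answer: none 1 none

Derivation:
Op 1: note_on(89): voice 0 is free -> assigned | voices=[89 - - -]
Op 2: note_on(75): voice 1 is free -> assigned | voices=[89 75 - -]
Op 3: note_on(86): voice 2 is free -> assigned | voices=[89 75 86 -]
Op 4: note_on(81): voice 3 is free -> assigned | voices=[89 75 86 81]
Op 5: note_on(77): all voices busy, STEAL voice 0 (pitch 89, oldest) -> assign | voices=[77 75 86 81]
Op 6: note_on(76): all voices busy, STEAL voice 1 (pitch 75, oldest) -> assign | voices=[77 76 86 81]
Op 7: note_on(80): all voices busy, STEAL voice 2 (pitch 86, oldest) -> assign | voices=[77 76 80 81]
Op 8: note_on(73): all voices busy, STEAL voice 3 (pitch 81, oldest) -> assign | voices=[77 76 80 73]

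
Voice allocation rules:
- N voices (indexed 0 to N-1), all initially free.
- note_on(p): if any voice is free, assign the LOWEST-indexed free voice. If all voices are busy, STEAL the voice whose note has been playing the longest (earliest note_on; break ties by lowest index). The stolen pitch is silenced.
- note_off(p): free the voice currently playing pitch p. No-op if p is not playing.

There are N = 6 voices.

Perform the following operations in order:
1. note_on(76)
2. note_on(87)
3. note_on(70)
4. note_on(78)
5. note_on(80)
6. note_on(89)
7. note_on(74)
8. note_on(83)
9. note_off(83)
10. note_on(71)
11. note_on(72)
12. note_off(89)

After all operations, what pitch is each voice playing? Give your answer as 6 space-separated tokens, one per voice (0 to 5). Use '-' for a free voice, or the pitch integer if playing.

Answer: 74 71 72 78 80 -

Derivation:
Op 1: note_on(76): voice 0 is free -> assigned | voices=[76 - - - - -]
Op 2: note_on(87): voice 1 is free -> assigned | voices=[76 87 - - - -]
Op 3: note_on(70): voice 2 is free -> assigned | voices=[76 87 70 - - -]
Op 4: note_on(78): voice 3 is free -> assigned | voices=[76 87 70 78 - -]
Op 5: note_on(80): voice 4 is free -> assigned | voices=[76 87 70 78 80 -]
Op 6: note_on(89): voice 5 is free -> assigned | voices=[76 87 70 78 80 89]
Op 7: note_on(74): all voices busy, STEAL voice 0 (pitch 76, oldest) -> assign | voices=[74 87 70 78 80 89]
Op 8: note_on(83): all voices busy, STEAL voice 1 (pitch 87, oldest) -> assign | voices=[74 83 70 78 80 89]
Op 9: note_off(83): free voice 1 | voices=[74 - 70 78 80 89]
Op 10: note_on(71): voice 1 is free -> assigned | voices=[74 71 70 78 80 89]
Op 11: note_on(72): all voices busy, STEAL voice 2 (pitch 70, oldest) -> assign | voices=[74 71 72 78 80 89]
Op 12: note_off(89): free voice 5 | voices=[74 71 72 78 80 -]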